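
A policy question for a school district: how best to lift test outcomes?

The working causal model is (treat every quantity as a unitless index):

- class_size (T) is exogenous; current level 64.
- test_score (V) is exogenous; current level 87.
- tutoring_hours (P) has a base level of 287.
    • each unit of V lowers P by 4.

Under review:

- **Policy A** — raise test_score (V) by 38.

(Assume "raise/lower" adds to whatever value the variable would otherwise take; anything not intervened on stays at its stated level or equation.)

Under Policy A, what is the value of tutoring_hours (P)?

-213

Policy A (V + 38):
  V = 87 + 38 = 125
  P = 287 − 4·125 = -213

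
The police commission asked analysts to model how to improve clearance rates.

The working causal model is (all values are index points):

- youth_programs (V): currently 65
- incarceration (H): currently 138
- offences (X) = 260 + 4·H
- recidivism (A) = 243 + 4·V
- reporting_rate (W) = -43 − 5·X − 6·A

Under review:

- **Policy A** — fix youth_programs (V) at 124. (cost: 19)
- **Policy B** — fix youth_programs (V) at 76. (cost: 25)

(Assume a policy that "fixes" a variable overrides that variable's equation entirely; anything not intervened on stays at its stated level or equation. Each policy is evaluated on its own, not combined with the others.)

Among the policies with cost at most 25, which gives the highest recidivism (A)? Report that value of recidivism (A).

739

Policy A (V := 124):
  V = 124
  A = 243 + 4·124 = 739
Policy B (V := 76):
  V = 76
  A = 243 + 4·76 = 547
Comparing — Policy A: A=739, Policy B: A=547. Highest is 739 (Policy A).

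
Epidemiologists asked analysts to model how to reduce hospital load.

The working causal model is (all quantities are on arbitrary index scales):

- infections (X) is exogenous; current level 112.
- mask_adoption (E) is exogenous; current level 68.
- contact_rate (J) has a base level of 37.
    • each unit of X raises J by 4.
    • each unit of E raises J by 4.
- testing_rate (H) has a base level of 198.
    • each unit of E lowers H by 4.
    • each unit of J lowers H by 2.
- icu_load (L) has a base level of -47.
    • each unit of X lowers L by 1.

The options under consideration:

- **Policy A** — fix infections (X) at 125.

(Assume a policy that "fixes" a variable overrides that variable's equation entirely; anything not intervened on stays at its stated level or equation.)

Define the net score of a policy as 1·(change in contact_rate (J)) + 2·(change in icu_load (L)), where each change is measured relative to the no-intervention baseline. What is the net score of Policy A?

26

Baseline:
  X = 112
  E = 68
  J = 37 + 4·112 + 4·68 = 757
  L = -47 − 112 = -159
Policy A (X := 125):
  X = 125
  E = 68
  J = 37 + 4·125 + 4·68 = 809
  L = -47 − 125 = -172
ΔJ = 809 − 757 = 52; ΔL = -172 − (-159) = -13
Score = 1·52 + 2·(-13) = 26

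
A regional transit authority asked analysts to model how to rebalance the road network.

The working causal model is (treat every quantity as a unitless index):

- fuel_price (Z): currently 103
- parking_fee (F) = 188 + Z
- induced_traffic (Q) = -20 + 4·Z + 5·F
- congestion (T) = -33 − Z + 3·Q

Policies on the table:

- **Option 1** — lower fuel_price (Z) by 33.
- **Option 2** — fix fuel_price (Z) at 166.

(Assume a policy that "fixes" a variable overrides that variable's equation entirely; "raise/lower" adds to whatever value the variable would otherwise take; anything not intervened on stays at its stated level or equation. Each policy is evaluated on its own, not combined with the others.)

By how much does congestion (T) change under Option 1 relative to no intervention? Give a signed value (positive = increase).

-858

Baseline:
  Z = 103
  F = 188 + 103 = 291
  Q = -20 + 4·103 + 5·291 = 1847
  T = -33 − 103 + 3·1847 = 5405
Option 1 (Z − 33):
  Z = 103 − 33 = 70
  F = 188 + 70 = 258
  Q = -20 + 4·70 + 5·258 = 1550
  T = -33 − 70 + 3·1550 = 4547
Change in T: 4547 − 5405 = -858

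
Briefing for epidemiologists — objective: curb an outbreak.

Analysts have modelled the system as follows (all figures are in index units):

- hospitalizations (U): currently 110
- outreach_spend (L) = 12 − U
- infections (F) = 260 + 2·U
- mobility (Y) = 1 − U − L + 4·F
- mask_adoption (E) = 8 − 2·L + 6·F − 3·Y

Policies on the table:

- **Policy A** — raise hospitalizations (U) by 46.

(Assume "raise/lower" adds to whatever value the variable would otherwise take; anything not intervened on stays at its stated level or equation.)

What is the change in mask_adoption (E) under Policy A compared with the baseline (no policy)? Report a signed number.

-460

Baseline:
  U = 110
  L = 12 − 110 = -98
  F = 260 + 2·110 = 480
  Y = 1 − 110 − (-98) + 4·480 = 1909
  E = 8 − 2·(-98) + 6·480 − 3·1909 = -2643
Policy A (U + 46):
  U = 110 + 46 = 156
  L = 12 − 156 = -144
  F = 260 + 2·156 = 572
  Y = 1 − 156 − (-144) + 4·572 = 2277
  E = 8 − 2·(-144) + 6·572 − 3·2277 = -3103
Change in E: -3103 − (-2643) = -460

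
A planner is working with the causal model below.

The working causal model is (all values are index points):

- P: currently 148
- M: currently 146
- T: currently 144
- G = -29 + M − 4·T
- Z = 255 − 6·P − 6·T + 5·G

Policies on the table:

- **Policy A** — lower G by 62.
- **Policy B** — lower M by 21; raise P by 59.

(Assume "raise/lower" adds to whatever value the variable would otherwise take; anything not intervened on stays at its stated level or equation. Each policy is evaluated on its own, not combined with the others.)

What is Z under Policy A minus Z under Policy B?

Policy A (G − 62):
  P = 148
  M = 146
  T = 144
  G = -29 + 146 − 4·144 (−62 from intervention) = -521
  Z = 255 − 6·148 − 6·144 + 5·(-521) = -4102
Policy B (M − 21, P + 59):
  P = 148 + 59 = 207
  M = 146 − 21 = 125
  T = 144
  G = -29 + 125 − 4·144 = -480
  Z = 255 − 6·207 − 6·144 + 5·(-480) = -4251
Z: -4102 − (-4251) = 149

149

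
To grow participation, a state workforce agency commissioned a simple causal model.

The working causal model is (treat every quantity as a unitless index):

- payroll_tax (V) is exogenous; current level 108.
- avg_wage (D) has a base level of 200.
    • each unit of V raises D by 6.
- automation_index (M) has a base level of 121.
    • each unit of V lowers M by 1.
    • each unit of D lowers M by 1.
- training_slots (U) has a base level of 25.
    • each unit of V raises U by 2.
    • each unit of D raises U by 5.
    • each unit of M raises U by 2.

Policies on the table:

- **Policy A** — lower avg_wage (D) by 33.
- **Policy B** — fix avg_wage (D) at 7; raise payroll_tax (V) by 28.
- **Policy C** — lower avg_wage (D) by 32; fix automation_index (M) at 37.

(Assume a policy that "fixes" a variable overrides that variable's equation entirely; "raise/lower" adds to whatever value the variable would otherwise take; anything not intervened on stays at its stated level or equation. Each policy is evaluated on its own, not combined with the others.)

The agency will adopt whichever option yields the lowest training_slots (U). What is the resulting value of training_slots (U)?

288

Policy A (D − 33):
  V = 108
  D = 200 + 6·108 (−33 from intervention) = 815
  M = 121 − 108 − 815 = -802
  U = 25 + 2·108 + 5·815 + 2·(-802) = 2712
Policy B (D := 7, V + 28):
  V = 108 + 28 = 136
  D = 7
  M = 121 − 136 − 7 = -22
  U = 25 + 2·136 + 5·7 + 2·(-22) = 288
Policy C (D − 32, M := 37):
  V = 108
  D = 200 + 6·108 (−32 from intervention) = 816
  M = 37
  U = 25 + 2·108 + 5·816 + 2·37 = 4395
Comparing — Policy A: U=2712, Policy B: U=288, Policy C: U=4395. Lowest is 288 (Policy B).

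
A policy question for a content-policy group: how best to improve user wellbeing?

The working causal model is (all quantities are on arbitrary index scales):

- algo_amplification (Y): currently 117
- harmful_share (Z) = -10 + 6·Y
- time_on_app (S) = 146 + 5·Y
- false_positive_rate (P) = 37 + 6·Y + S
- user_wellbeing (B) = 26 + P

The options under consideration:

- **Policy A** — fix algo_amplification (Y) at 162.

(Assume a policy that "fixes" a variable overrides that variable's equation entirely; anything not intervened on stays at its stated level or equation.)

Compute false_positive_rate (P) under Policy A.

Policy A (Y := 162):
  Y = 162
  S = 146 + 5·162 = 956
  P = 37 + 6·162 + 956 = 1965

1965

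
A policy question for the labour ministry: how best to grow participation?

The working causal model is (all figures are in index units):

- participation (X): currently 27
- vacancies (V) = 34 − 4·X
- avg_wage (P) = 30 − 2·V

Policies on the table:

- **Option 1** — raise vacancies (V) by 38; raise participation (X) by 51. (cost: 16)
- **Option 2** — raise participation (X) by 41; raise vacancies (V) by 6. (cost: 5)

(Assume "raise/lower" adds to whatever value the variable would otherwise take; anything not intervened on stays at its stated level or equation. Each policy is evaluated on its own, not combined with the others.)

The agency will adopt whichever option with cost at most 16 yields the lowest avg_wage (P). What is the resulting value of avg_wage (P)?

494

Option 1 (V + 38, X + 51):
  X = 27 + 51 = 78
  V = 34 − 4·78 (+38 from intervention) = -240
  P = 30 − 2·(-240) = 510
Option 2 (X + 41, V + 6):
  X = 27 + 41 = 68
  V = 34 − 4·68 (+6 from intervention) = -232
  P = 30 − 2·(-232) = 494
Comparing — Option 1: P=510, Option 2: P=494. Lowest is 494 (Option 2).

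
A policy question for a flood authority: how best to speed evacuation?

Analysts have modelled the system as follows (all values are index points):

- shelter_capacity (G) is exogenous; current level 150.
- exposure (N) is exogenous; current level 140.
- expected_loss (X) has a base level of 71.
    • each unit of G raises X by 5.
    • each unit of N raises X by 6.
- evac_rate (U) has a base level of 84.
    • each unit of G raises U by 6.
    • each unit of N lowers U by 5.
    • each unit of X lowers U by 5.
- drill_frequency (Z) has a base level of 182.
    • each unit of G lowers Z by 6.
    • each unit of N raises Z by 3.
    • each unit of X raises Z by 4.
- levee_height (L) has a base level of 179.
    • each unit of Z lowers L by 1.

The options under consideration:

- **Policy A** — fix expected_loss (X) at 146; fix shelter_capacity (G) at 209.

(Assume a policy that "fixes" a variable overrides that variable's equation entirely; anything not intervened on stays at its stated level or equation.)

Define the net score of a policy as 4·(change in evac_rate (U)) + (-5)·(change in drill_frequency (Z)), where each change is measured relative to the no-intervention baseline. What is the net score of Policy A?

63786

Baseline:
  G = 150
  N = 140
  X = 71 + 5·150 + 6·140 = 1661
  U = 84 + 6·150 − 5·140 − 5·1661 = -8021
  Z = 182 − 6·150 + 3·140 + 4·1661 = 6346
Policy A (X := 146, G := 209):
  G = 209
  N = 140
  X = 146
  U = 84 + 6·209 − 5·140 − 5·146 = -92
  Z = 182 − 6·209 + 3·140 + 4·146 = -68
ΔU = -92 − (-8021) = 7929; ΔZ = -68 − 6346 = -6414
Score = 4·7929 + (-5)·(-6414) = 63786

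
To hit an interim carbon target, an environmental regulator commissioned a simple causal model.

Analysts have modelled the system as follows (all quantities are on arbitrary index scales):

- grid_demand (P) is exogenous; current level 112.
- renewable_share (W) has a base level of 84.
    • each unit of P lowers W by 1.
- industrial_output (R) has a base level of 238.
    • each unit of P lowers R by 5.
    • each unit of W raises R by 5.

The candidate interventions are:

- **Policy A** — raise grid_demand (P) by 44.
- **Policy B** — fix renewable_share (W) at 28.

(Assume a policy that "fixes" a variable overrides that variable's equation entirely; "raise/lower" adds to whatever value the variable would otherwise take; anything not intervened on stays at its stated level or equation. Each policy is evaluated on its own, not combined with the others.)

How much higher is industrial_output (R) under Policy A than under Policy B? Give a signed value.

Policy A (P + 44):
  P = 112 + 44 = 156
  W = 84 − 156 = -72
  R = 238 − 5·156 + 5·(-72) = -902
Policy B (W := 28):
  P = 112
  W = 28
  R = 238 − 5·112 + 5·28 = -182
R: -902 − (-182) = -720

-720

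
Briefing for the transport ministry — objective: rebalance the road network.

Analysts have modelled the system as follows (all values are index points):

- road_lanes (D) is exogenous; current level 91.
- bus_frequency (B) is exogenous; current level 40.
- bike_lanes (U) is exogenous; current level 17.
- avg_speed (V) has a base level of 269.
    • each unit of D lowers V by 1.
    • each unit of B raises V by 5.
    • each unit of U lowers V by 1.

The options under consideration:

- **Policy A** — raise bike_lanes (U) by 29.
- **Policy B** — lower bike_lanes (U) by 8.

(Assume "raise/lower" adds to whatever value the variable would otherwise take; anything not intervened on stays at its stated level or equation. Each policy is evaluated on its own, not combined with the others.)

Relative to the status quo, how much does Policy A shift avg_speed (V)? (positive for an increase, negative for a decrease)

Baseline:
  D = 91
  B = 40
  U = 17
  V = 269 − 91 + 5·40 − 17 = 361
Policy A (U + 29):
  D = 91
  B = 40
  U = 17 + 29 = 46
  V = 269 − 91 + 5·40 − 46 = 332
Change in V: 332 − 361 = -29

-29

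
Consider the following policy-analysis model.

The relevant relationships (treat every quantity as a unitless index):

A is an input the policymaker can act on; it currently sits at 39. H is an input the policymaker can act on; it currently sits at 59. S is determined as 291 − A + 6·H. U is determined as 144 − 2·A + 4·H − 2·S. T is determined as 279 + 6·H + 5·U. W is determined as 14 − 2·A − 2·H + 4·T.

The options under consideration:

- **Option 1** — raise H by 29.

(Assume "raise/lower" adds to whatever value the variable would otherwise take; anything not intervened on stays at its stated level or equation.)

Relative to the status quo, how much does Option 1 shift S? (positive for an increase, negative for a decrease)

Baseline:
  A = 39
  H = 59
  S = 291 − 39 + 6·59 = 606
Option 1 (H + 29):
  A = 39
  H = 59 + 29 = 88
  S = 291 − 39 + 6·88 = 780
Change in S: 780 − 606 = 174

174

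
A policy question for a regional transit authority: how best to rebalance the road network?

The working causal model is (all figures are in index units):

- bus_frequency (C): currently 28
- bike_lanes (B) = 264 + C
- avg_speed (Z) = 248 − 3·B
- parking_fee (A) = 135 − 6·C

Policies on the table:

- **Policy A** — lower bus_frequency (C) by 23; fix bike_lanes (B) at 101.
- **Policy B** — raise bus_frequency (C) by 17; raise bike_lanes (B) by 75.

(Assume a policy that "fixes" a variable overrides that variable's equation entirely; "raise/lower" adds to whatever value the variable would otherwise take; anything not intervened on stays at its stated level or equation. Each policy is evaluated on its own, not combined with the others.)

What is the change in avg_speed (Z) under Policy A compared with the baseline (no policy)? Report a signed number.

Baseline:
  C = 28
  B = 264 + 28 = 292
  Z = 248 − 3·292 = -628
Policy A (C − 23, B := 101):
  C = 28 − 23 = 5
  B = 101
  Z = 248 − 3·101 = -55
Change in Z: -55 − (-628) = 573

573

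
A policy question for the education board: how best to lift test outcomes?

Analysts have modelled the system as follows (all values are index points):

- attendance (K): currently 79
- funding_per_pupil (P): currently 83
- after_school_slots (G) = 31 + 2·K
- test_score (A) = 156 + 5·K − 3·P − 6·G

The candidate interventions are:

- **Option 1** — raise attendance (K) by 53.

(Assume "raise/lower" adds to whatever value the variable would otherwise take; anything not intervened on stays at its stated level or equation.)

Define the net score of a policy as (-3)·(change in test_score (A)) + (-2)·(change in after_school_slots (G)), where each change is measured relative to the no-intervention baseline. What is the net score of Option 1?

901

Baseline:
  K = 79
  P = 83
  G = 31 + 2·79 = 189
  A = 156 + 5·79 − 3·83 − 6·189 = -832
Option 1 (K + 53):
  K = 79 + 53 = 132
  P = 83
  G = 31 + 2·132 = 295
  A = 156 + 5·132 − 3·83 − 6·295 = -1203
ΔA = -1203 − (-832) = -371; ΔG = 295 − 189 = 106
Score = (-3)·(-371) + (-2)·106 = 901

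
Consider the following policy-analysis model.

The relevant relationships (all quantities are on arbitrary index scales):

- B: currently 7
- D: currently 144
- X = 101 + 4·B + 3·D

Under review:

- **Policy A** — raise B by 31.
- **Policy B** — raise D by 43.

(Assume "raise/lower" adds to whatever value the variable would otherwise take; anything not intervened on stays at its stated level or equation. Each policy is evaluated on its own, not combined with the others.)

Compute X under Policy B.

Policy B (D + 43):
  B = 7
  D = 144 + 43 = 187
  X = 101 + 4·7 + 3·187 = 690

690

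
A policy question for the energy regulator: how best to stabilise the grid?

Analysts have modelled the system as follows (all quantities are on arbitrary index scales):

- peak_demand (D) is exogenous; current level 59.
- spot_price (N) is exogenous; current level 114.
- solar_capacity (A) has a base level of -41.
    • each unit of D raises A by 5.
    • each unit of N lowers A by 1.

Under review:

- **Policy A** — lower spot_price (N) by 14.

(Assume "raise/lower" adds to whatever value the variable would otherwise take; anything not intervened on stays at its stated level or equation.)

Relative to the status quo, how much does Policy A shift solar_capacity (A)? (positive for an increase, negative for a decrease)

Baseline:
  D = 59
  N = 114
  A = -41 + 5·59 − 114 = 140
Policy A (N − 14):
  D = 59
  N = 114 − 14 = 100
  A = -41 + 5·59 − 100 = 154
Change in A: 154 − 140 = 14

14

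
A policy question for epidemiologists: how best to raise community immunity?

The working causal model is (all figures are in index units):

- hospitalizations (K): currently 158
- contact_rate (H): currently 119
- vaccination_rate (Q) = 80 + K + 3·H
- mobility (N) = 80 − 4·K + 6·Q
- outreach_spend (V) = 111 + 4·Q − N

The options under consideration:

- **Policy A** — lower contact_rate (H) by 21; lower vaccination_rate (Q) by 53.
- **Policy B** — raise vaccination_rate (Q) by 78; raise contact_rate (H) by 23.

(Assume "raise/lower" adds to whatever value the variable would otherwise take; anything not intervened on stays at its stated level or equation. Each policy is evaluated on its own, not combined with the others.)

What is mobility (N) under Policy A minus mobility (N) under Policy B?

-1578

Policy A (H − 21, Q − 53):
  K = 158
  H = 119 − 21 = 98
  Q = 80 + 158 + 3·98 (−53 from intervention) = 479
  N = 80 − 4·158 + 6·479 = 2322
Policy B (Q + 78, H + 23):
  K = 158
  H = 119 + 23 = 142
  Q = 80 + 158 + 3·142 (+78 from intervention) = 742
  N = 80 − 4·158 + 6·742 = 3900
N: 2322 − 3900 = -1578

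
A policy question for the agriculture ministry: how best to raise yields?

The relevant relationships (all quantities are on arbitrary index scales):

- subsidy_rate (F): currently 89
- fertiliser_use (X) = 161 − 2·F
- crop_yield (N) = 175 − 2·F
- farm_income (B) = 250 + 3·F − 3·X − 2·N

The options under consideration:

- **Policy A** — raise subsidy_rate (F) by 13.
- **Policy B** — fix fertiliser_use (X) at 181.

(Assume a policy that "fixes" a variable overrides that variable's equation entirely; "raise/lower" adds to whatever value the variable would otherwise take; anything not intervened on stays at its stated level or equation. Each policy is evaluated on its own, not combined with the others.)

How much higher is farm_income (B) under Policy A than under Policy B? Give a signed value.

763

Policy A (F + 13):
  F = 89 + 13 = 102
  X = 161 − 2·102 = -43
  N = 175 − 2·102 = -29
  B = 250 + 3·102 − 3·(-43) − 2·(-29) = 743
Policy B (X := 181):
  F = 89
  X = 181
  N = 175 − 2·89 = -3
  B = 250 + 3·89 − 3·181 − 2·(-3) = -20
B: 743 − (-20) = 763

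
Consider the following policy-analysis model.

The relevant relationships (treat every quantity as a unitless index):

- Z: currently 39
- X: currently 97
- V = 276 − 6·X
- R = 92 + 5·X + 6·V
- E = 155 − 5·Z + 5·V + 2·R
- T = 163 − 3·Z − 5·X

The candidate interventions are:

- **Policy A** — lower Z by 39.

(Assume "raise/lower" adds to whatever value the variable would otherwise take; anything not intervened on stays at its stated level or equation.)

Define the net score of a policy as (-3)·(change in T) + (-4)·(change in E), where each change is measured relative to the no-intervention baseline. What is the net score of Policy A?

Baseline:
  Z = 39
  X = 97
  V = 276 − 6·97 = -306
  R = 92 + 5·97 + 6·(-306) = -1259
  E = 155 − 5·39 + 5·(-306) + 2·(-1259) = -4088
  T = 163 − 3·39 − 5·97 = -439
Policy A (Z − 39):
  Z = 39 − 39 = 0
  X = 97
  V = 276 − 6·97 = -306
  R = 92 + 5·97 + 6·(-306) = -1259
  E = 155 − 5·0 + 5·(-306) + 2·(-1259) = -3893
  T = 163 − 3·0 − 5·97 = -322
ΔT = -322 − (-439) = 117; ΔE = -3893 − (-4088) = 195
Score = (-3)·117 + (-4)·195 = -1131

-1131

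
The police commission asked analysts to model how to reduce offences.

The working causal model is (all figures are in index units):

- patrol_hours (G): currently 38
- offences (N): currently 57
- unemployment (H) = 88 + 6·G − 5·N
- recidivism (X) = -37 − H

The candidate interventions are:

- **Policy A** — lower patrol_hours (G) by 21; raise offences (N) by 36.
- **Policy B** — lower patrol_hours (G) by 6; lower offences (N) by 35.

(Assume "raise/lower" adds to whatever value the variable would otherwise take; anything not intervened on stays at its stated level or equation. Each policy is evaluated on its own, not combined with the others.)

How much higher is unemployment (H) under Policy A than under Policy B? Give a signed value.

-445

Policy A (G − 21, N + 36):
  G = 38 − 21 = 17
  N = 57 + 36 = 93
  H = 88 + 6·17 − 5·93 = -275
Policy B (G − 6, N − 35):
  G = 38 − 6 = 32
  N = 57 − 35 = 22
  H = 88 + 6·32 − 5·22 = 170
H: -275 − 170 = -445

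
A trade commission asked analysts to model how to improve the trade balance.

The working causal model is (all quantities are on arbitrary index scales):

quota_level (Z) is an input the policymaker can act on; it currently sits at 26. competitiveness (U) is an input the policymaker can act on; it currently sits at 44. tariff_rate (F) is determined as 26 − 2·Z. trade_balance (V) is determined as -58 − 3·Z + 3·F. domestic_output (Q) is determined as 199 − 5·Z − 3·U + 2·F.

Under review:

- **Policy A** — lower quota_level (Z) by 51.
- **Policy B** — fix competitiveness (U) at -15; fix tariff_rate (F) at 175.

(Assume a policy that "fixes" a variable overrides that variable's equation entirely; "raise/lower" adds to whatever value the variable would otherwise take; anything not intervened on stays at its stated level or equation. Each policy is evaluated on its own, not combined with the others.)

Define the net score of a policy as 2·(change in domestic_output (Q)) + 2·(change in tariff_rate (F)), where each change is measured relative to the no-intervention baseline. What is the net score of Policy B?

Baseline:
  Z = 26
  U = 44
  F = 26 − 2·26 = -26
  Q = 199 − 5·26 − 3·44 + 2·(-26) = -115
Policy B (U := -15, F := 175):
  Z = 26
  U = -15
  F = 175
  Q = 199 − 5·26 − 3·(-15) + 2·175 = 464
ΔQ = 464 − (-115) = 579; ΔF = 175 − (-26) = 201
Score = 2·579 + 2·201 = 1560

1560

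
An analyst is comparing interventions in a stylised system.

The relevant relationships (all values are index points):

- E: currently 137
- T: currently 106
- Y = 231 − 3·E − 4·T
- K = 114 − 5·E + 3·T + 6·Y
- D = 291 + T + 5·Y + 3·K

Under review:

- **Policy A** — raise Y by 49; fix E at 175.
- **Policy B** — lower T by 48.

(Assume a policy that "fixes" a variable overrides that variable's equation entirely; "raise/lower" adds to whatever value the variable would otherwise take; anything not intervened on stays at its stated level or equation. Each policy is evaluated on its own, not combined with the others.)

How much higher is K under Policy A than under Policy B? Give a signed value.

Policy A (Y + 49, E := 175):
  E = 175
  T = 106
  Y = 231 − 3·175 − 4·106 (+49 from intervention) = -669
  K = 114 − 5·175 + 3·106 + 6·(-669) = -4457
Policy B (T − 48):
  E = 137
  T = 106 − 48 = 58
  Y = 231 − 3·137 − 4·58 = -412
  K = 114 − 5·137 + 3·58 + 6·(-412) = -2869
K: -4457 − (-2869) = -1588

-1588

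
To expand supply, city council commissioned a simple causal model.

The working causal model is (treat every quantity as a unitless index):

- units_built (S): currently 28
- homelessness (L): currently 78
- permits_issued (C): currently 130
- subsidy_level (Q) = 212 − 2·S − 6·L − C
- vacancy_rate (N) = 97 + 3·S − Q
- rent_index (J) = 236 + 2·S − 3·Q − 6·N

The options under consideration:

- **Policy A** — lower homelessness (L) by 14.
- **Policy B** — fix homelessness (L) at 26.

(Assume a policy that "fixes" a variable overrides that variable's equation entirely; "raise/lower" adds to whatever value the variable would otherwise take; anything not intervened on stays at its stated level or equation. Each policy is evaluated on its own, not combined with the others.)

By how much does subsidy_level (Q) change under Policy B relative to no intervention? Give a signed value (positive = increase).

Baseline:
  S = 28
  L = 78
  C = 130
  Q = 212 − 2·28 − 6·78 − 130 = -442
Policy B (L := 26):
  S = 28
  L = 26
  C = 130
  Q = 212 − 2·28 − 6·26 − 130 = -130
Change in Q: -130 − (-442) = 312

312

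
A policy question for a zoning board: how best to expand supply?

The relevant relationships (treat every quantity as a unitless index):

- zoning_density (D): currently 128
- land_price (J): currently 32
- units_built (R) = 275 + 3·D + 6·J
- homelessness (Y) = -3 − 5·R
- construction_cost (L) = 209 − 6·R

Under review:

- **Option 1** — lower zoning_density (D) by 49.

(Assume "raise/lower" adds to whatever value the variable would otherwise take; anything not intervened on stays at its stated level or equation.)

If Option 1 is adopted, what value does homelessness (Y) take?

-3523

Option 1 (D − 49):
  D = 128 − 49 = 79
  J = 32
  R = 275 + 3·79 + 6·32 = 704
  Y = -3 − 5·704 = -3523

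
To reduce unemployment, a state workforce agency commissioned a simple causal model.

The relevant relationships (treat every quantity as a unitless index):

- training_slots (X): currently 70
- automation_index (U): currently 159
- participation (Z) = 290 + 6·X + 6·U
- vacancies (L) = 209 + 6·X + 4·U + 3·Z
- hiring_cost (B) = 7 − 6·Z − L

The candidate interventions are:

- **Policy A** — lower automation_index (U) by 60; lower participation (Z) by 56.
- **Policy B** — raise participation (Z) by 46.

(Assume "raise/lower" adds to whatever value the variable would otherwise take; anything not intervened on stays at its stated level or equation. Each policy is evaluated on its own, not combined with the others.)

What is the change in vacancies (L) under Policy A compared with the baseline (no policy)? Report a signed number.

Baseline:
  X = 70
  U = 159
  Z = 290 + 6·70 + 6·159 = 1664
  L = 209 + 6·70 + 4·159 + 3·1664 = 6257
Policy A (U − 60, Z − 56):
  X = 70
  U = 159 − 60 = 99
  Z = 290 + 6·70 + 6·99 (−56 from intervention) = 1248
  L = 209 + 6·70 + 4·99 + 3·1248 = 4769
Change in L: 4769 − 6257 = -1488

-1488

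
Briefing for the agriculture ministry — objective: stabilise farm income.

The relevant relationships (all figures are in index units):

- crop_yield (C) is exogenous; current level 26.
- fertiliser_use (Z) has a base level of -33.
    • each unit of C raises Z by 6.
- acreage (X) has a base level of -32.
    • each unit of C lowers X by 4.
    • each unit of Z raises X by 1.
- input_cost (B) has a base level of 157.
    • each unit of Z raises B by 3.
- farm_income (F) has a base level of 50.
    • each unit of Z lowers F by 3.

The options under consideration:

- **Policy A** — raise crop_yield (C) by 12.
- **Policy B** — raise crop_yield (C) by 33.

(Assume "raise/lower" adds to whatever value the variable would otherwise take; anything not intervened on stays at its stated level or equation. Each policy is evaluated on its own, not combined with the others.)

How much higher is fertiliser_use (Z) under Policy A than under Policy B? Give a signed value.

-126

Policy A (C + 12):
  C = 26 + 12 = 38
  Z = -33 + 6·38 = 195
Policy B (C + 33):
  C = 26 + 33 = 59
  Z = -33 + 6·59 = 321
Z: 195 − 321 = -126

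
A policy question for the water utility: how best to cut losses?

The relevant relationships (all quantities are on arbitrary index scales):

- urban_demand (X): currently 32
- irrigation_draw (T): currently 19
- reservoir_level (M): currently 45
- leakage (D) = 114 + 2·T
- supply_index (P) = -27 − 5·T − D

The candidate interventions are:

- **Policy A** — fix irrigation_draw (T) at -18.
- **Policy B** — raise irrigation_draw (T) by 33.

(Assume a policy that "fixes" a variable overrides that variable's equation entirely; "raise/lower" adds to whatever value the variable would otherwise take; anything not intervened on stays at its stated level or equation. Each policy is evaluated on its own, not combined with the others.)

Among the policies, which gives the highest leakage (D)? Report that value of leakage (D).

218

Policy A (T := -18):
  T = -18
  D = 114 + 2·(-18) = 78
Policy B (T + 33):
  T = 19 + 33 = 52
  D = 114 + 2·52 = 218
Comparing — Policy A: D=78, Policy B: D=218. Highest is 218 (Policy B).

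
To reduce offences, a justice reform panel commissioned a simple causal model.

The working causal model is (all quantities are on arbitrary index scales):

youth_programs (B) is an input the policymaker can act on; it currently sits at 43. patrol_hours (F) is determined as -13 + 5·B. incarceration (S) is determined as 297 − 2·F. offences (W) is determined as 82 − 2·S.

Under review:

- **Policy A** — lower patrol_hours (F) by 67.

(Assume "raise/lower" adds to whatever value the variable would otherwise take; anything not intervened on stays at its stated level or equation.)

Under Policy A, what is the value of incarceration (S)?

27

Policy A (F − 67):
  B = 43
  F = -13 + 5·43 (−67 from intervention) = 135
  S = 297 − 2·135 = 27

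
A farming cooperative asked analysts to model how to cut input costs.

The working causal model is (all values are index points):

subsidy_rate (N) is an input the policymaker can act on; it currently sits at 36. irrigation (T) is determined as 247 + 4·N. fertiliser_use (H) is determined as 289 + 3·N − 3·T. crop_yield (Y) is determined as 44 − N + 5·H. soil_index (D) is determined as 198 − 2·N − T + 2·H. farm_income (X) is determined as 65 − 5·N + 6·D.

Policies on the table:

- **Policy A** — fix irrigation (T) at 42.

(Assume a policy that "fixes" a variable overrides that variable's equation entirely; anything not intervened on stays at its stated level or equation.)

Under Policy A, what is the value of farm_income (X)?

3641

Policy A (T := 42):
  N = 36
  T = 42
  H = 289 + 3·36 − 3·42 = 271
  D = 198 − 2·36 − 42 + 2·271 = 626
  X = 65 − 5·36 + 6·626 = 3641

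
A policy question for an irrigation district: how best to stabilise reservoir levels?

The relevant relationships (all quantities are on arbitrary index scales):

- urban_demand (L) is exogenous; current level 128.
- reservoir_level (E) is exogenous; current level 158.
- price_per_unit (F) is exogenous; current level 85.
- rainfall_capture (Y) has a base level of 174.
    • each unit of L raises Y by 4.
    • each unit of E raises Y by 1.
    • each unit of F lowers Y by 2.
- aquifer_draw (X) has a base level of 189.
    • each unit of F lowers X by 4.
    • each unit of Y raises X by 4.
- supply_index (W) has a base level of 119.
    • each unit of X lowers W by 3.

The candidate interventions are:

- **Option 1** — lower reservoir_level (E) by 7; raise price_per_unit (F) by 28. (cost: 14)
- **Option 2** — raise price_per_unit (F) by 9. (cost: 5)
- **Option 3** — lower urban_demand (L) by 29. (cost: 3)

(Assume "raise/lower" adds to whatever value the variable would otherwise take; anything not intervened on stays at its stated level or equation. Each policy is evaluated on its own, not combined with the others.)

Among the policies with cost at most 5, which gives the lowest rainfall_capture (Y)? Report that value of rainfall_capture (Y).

558

Option 2 (F + 9):
  L = 128
  E = 158
  F = 85 + 9 = 94
  Y = 174 + 4·128 + 158 − 2·94 = 656
Option 3 (L − 29):
  L = 128 − 29 = 99
  E = 158
  F = 85
  Y = 174 + 4·99 + 158 − 2·85 = 558
Comparing — Option 2: Y=656, Option 3: Y=558. Lowest is 558 (Option 3).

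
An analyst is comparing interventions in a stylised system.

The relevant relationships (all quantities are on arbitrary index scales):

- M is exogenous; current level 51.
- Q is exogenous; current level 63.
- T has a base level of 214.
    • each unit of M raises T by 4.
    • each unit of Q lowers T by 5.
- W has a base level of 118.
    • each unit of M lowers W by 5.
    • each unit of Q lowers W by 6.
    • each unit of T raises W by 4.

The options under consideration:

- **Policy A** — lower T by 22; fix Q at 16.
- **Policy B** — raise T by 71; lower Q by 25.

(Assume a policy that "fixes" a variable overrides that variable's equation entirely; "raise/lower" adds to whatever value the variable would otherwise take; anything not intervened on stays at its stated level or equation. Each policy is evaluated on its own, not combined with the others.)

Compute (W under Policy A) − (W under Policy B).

Policy A (T − 22, Q := 16):
  M = 51
  Q = 16
  T = 214 + 4·51 − 5·16 (−22 from intervention) = 316
  W = 118 − 5·51 − 6·16 + 4·316 = 1031
Policy B (T + 71, Q − 25):
  M = 51
  Q = 63 − 25 = 38
  T = 214 + 4·51 − 5·38 (+71 from intervention) = 299
  W = 118 − 5·51 − 6·38 + 4·299 = 831
W: 1031 − 831 = 200

200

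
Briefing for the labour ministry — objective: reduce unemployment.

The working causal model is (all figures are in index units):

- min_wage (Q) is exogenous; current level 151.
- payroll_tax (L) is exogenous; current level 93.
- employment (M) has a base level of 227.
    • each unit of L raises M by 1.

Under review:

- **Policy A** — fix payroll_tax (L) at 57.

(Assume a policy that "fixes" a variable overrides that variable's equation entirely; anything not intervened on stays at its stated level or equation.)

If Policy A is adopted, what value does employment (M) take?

284

Policy A (L := 57):
  L = 57
  M = 227 + 57 = 284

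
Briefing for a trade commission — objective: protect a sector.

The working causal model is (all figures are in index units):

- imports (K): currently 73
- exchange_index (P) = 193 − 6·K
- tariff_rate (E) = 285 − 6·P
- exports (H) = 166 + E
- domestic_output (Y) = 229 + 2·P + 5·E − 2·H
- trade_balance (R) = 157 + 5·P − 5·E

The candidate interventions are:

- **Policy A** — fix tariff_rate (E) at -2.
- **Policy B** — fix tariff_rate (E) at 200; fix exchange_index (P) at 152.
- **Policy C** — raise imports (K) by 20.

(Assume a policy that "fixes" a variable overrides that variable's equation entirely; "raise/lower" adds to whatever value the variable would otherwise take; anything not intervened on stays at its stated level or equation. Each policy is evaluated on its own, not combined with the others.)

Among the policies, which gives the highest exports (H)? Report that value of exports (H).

Policy A (E := -2):
  K = 73
  P = 193 − 6·73 = -245
  E = -2
  H = 166 + (-2) = 164
Policy B (E := 200, P := 152):
  K = 73
  P = 152
  E = 200
  H = 166 + 200 = 366
Policy C (K + 20):
  K = 73 + 20 = 93
  P = 193 − 6·93 = -365
  E = 285 − 6·(-365) = 2475
  H = 166 + 2475 = 2641
Comparing — Policy A: H=164, Policy B: H=366, Policy C: H=2641. Highest is 2641 (Policy C).

2641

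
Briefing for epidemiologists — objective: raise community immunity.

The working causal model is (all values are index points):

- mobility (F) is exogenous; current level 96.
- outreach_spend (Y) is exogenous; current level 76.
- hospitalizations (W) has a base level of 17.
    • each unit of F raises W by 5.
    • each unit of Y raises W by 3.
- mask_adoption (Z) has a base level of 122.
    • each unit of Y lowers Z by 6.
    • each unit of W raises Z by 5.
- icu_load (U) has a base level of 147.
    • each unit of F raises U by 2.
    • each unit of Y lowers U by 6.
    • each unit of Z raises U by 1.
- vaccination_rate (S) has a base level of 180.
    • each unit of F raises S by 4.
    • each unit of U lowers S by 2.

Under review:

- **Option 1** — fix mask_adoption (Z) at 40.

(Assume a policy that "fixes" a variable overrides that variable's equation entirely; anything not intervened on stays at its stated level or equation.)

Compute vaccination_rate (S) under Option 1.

Option 1 (Z := 40):
  F = 96
  Y = 76
  W = 17 + 5·96 + 3·76 = 725
  Z = 40
  U = 147 + 2·96 − 6·76 + 40 = -77
  S = 180 + 4·96 − 2·(-77) = 718

718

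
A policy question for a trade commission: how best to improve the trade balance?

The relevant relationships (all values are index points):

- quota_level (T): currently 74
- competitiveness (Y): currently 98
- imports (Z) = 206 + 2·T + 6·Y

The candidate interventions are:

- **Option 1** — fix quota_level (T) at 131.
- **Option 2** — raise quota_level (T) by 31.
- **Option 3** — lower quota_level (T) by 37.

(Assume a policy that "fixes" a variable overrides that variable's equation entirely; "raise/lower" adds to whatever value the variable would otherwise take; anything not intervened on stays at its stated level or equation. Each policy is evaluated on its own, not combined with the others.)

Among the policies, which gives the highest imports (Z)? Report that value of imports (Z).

Option 1 (T := 131):
  T = 131
  Y = 98
  Z = 206 + 2·131 + 6·98 = 1056
Option 2 (T + 31):
  T = 74 + 31 = 105
  Y = 98
  Z = 206 + 2·105 + 6·98 = 1004
Option 3 (T − 37):
  T = 74 − 37 = 37
  Y = 98
  Z = 206 + 2·37 + 6·98 = 868
Comparing — Option 1: Z=1056, Option 2: Z=1004, Option 3: Z=868. Highest is 1056 (Option 1).

1056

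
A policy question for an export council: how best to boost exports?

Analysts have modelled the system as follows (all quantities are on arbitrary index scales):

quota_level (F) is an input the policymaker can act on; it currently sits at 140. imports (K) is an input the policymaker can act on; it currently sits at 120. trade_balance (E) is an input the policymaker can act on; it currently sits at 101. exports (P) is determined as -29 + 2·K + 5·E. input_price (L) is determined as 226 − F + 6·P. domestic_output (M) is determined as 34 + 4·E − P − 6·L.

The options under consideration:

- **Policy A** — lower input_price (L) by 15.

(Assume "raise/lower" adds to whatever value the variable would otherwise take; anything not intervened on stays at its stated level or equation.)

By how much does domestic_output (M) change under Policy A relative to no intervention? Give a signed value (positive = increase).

Baseline:
  F = 140
  K = 120
  E = 101
  P = -29 + 2·120 + 5·101 = 716
  L = 226 − 140 + 6·716 = 4382
  M = 34 + 4·101 − 716 − 6·4382 = -26570
Policy A (L − 15):
  F = 140
  K = 120
  E = 101
  P = -29 + 2·120 + 5·101 = 716
  L = 226 − 140 + 6·716 (−15 from intervention) = 4367
  M = 34 + 4·101 − 716 − 6·4367 = -26480
Change in M: -26480 − (-26570) = 90

90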